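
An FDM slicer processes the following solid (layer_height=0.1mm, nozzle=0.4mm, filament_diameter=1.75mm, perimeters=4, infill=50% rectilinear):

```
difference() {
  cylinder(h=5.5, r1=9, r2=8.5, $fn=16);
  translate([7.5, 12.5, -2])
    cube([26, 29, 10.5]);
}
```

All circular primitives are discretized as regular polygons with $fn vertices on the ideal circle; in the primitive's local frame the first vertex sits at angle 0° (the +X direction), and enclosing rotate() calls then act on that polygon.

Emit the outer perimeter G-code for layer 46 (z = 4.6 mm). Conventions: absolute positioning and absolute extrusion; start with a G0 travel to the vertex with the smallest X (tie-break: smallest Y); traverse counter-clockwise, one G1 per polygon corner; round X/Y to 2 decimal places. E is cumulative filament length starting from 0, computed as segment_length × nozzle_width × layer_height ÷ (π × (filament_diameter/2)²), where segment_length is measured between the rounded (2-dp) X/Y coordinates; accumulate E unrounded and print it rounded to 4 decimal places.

At z = 4.6 mm: the cone: at t=0.836 of its height the radius interpolates to r₁+(r₂−r₁)t = 8.582, giving a regular 16-gon of that circumradius; the 26×29 cube at (7.5, 12.5) contributes its full rectangle; Subtracting the remaining from the first: starting from the cone, the 26×29 cube at (7.5, 12.5) misses the remaining region (no effect) — 1 connected region. The outline is a single polygon with 16 vertices. Extrusion per mm of travel: 0.4 × 0.1 / (π × 0.875²) = 0.016630. Accumulating E over each segment gives final E = 0.8910.

G0 X-8.58 Y0.00 Z4.60
G1 X-7.93 Y-3.28 E0.0556
G1 X-6.07 Y-6.07 E0.1114
G1 X-3.28 Y-7.93 E0.1671
G1 X0.00 Y-8.58 E0.2227
G1 X3.28 Y-7.93 E0.2783
G1 X6.07 Y-6.07 E0.3341
G1 X7.93 Y-3.28 E0.3899
G1 X8.58 Y0.00 E0.4455
G1 X7.93 Y3.28 E0.5011
G1 X6.07 Y6.07 E0.5569
G1 X3.28 Y7.93 E0.6126
G1 X0.00 Y8.58 E0.6682
G1 X-3.28 Y7.93 E0.7238
G1 X-6.07 Y6.07 E0.7796
G1 X-7.93 Y3.28 E0.8354
G1 X-8.58 Y0.00 E0.8910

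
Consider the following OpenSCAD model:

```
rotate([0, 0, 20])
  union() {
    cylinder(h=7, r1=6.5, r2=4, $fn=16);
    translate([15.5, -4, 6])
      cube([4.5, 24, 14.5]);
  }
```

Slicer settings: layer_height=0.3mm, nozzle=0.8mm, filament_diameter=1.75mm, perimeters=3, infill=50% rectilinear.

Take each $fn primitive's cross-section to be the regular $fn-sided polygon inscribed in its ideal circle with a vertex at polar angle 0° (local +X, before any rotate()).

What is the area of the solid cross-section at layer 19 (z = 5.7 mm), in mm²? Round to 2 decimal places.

At z = 5.7 mm: the cone (r1=6.5→r2=4) has section circumradius 4.464 here — a regular 16-gon (area = (16/2)·4.464²·sin(360°/16) = 61.01 mm²); the cube at (15.5, -4) does not reach this height (z outside [6, 20.5]); Merging all regions: only the cone is present, so the union is just that shape — area = 61.01 mm²; (whole slice rotated 20° about Z — lengths, areas and connectivity unchanged). Overall, the cross-section is a single solid region. Net area = 61.01 mm².

61.01 mm²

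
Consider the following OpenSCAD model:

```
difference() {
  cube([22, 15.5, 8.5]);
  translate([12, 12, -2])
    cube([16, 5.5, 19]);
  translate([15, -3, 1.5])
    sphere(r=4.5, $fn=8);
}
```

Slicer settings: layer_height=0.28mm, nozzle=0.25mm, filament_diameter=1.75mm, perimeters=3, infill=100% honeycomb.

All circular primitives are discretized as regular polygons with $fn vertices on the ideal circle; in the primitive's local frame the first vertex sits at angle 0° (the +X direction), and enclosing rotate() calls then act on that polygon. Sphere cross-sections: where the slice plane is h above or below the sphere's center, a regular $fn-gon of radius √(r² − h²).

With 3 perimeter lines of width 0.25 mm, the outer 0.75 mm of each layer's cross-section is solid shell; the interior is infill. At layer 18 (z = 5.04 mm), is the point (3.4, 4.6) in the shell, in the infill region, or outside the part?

infill

At z = 5.04 mm: the cube (footprint 22×15.5) is included at this height; the cube at (12, 12) is present — its section is the full 16×5.5 rectangle; the r=4.5 sphere at (15, -3) slices to a regular 8-gon of circumradius 2.778 (√(r²−h²) with h=3.54 from center); Subtracting the remaining from the first: starting from the 22×15.5 cube, the 16×5.5 cube at (12, 12) partially overlaps it — only the 35.00 mm² overlap (of its 88.00 mm²) is removed, clipping the outline; the r=4.5 sphere at (15, -3) misses the remaining region (no effect) — 1 connected region. Overall, the cross-section is a single solid region. The nearest boundary edge runs (0.00, 0.00)→(0.00, 15.50); distance from the point to it = 3.40 mm. The point is inside the cross-section and 3.40 mm from the nearest boundary — more than the 0.75 mm shell width (3 × 0.25), so it's in the infill interior.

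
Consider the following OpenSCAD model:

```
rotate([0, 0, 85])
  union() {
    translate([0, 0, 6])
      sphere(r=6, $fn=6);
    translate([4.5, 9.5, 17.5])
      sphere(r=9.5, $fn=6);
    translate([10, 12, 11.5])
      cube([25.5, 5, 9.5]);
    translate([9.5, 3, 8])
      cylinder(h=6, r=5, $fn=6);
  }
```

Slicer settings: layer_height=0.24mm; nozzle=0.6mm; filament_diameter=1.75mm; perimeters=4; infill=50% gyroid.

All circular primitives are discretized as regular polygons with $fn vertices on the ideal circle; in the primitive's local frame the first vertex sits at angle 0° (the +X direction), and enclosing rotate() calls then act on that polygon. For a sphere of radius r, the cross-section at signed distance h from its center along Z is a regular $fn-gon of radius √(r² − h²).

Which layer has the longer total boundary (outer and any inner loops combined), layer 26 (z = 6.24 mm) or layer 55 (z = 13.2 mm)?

Layer 26 (z = 6.24): the sphere: section is a regular 6-gon, circumradius = √(r²−h²) = √(6²−0.24²) = 5.995 (perimeter = 2·6·5.995·sin(180°/6) = 35.97 mm); the sphere at (4.5, 9.5) is absent (|z−center|=11.260 > r=9.5); the cube at (10, 12) is not intersected at this z (z outside [11.5, 21]); the cylinder at (9.5, 3) is absent (z outside [8, 14]); Taking the union: only the r=6 sphere is present, so the union is just that shape — boundary = 35.97 mm; (rotated 85° about Z; rotation is an isometry so areas/perimeters/island counts are preserved). So its perimeter = 35.97 mm. Layer 55 (z = 13.2): the sphere is not intersected at this z (|z−center|=7.200 > r=6); the r=9.5 sphere at (4.5, 9.5) contributes a regular 6-gon of circumradius √(9.5²−4.3²) = 8.471 (perimeter = 2·6·8.471·sin(180°/6) = 50.83 mm); the cube at (10, 12) is present — its section is the full 25.5×5 rectangle (perimeter 61.00 mm); the cylinder at (9.5, 3): section is a regular 6-gon, circumradius r=5 (perimeter = 2·6·5.000·sin(180°/6) = 30.00 mm); Combining (union): the regions partially overlap (shared area 25.99 mm²), so the edge portions inside another operand are dropped and the merged outline is re-measured after clipping — boundary = 114.20 mm; (rotated 85° about Z; rotation is an isometry so areas/perimeters/island counts are preserved). So its perimeter = 114.20 mm. Layer 55 is larger (114.20 vs 35.97 mm).

layer 55 (z = 13.2 mm)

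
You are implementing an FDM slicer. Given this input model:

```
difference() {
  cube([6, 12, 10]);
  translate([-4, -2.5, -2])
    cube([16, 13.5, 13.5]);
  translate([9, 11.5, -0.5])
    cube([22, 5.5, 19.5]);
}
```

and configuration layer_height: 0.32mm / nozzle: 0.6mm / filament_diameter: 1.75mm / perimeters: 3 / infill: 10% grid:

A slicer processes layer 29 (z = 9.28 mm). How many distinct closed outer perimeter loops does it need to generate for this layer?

1

At z = 9.28 mm: the cube (footprint 6×12) is included at this height; the cube at (-4, -2.5) (footprint 16×13.5) is included at this height; the cube at (9, 11.5) (footprint 22×5.5) is included at this height; After the difference (first − rest): starting from the 6×12 cube, the 16×13.5 cube at (-4, -2.5) partially overlaps it — only the 66.00 mm² overlap (of its 216.00 mm²) is removed, clipping the outline; the 22×5.5 cube at (9, 11.5) misses the remaining region (no effect) — 1 connected region. The result has 1 disconnected region.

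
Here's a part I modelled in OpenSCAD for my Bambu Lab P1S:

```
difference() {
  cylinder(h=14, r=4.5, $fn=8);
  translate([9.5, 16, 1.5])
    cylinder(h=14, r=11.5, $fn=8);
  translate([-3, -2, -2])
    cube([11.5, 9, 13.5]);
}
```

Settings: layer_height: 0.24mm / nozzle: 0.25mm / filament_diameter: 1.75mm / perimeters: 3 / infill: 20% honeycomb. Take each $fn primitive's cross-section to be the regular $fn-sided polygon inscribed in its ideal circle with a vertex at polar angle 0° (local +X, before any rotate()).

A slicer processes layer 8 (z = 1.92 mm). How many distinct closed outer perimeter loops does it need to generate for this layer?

At z = 1.92 mm: the cylinder: section is a regular 8-gon, circumradius r=4.5; the r=11.5 cylinder at (9.5, 16) gives a regular 8-gon of circumradius 11.5 (constant along its height); the 11.5×9 cube at (-3, -2) contributes its full rectangle; Subtracting the remaining from the first: starting from the r=4.5 cylinder, the r=11.5 cylinder at (9.5, 16) misses the remaining region (no effect); the 11.5×9 cube at (-3, -2) partially overlaps it — only the 40.13 mm² overlap (of its 103.50 mm²) is removed, clipping the outline — 1 connected region. The result has 1 disconnected region.

1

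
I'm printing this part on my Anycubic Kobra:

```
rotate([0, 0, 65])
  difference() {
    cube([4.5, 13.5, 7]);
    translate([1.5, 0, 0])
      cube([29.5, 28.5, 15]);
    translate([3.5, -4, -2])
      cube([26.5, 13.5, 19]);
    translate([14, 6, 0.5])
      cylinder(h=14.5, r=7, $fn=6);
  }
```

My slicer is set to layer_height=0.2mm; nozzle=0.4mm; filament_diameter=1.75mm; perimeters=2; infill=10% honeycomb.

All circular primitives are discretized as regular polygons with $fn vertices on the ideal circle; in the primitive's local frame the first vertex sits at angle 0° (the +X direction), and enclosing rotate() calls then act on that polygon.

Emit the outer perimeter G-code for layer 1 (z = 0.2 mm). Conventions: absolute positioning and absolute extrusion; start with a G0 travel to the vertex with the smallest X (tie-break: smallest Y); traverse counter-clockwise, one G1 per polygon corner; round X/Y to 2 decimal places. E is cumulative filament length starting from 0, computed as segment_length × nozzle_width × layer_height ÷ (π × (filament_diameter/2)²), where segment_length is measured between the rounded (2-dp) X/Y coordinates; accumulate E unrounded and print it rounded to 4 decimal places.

At z = 0.2 mm: the 4.5×13.5 cube contributes its full rectangle; the 29.5×28.5 cube at (1.5, 0) contributes its full rectangle; the cube at (3.5, -4) (footprint 26.5×13.5) is included at this height; the cylinder at (14, 6) is absent (z outside [0.5, 15]); Subtracting the remaining from the first: starting from the 4.5×13.5 cube, the 29.5×28.5 cube at (1.5, 0) partially overlaps it — only the 40.50 mm² overlap (of its 840.75 mm²) is removed, clipping the outline; the 26.5×13.5 cube at (3.5, -4) misses the remaining region (no effect) — 1 connected region; (whole slice rotated 65° about Z — lengths, areas and connectivity unchanged). The outline is a single polygon with 4 vertices. Extrusion per mm of travel: 0.4 × 0.2 / (π × 0.875²) = 0.033260. Accumulating E over each segment gives final E = 0.9975.

G0 X-12.24 Y5.71 Z0.20
G1 X0.00 Y0.00 E0.4492
G1 X0.63 Y1.36 E0.4991
G1 X-11.60 Y7.06 E0.9479
G1 X-12.24 Y5.71 E0.9975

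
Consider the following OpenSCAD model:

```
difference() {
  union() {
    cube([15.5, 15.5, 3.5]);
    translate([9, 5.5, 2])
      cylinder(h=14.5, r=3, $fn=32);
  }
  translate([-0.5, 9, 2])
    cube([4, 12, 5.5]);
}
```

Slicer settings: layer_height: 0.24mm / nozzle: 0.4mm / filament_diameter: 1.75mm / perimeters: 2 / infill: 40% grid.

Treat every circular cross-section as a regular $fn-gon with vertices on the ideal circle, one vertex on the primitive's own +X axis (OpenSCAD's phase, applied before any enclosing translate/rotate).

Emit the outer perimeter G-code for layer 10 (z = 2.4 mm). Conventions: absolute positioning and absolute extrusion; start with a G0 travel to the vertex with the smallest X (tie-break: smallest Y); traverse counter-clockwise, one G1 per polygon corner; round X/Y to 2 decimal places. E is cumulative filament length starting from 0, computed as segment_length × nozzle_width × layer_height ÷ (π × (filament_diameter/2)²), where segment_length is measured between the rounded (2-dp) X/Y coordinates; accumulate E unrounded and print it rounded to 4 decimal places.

At z = 2.4 mm: the cube (footprint 15.5×15.5) is included at this height; the cylinder at (9, 5.5): section is a regular 32-gon, circumradius r=3; Combining (union): the r=3 cylinder at (9, 5.5) lies entirely inside the 15.5×15.5 cube, so the union is just the 15.5×15.5 cube — 1 connected region; the cube at (-0.5, 9) is present — its section is the full 4×12 rectangle; Subtracting the remaining from the first: starting from that combined region, the 4×12 cube at (-0.5, 9) partially overlaps it — only the 22.75 mm² overlap (of its 48.00 mm²) is removed, clipping the outline — 1 connected region. The outline is a single polygon with 6 vertices. Extrusion per mm of travel: 0.4 × 0.24 / (π × 0.875²) = 0.039912. Accumulating E over each segment gives final E = 2.4746.

G0 X0.00 Y0.00 Z2.40
G1 X15.50 Y0.00 E0.6186
G1 X15.50 Y15.50 E1.2373
G1 X3.50 Y15.50 E1.7162
G1 X3.50 Y9.00 E1.9757
G1 X0.00 Y9.00 E2.1153
G1 X0.00 Y0.00 E2.4746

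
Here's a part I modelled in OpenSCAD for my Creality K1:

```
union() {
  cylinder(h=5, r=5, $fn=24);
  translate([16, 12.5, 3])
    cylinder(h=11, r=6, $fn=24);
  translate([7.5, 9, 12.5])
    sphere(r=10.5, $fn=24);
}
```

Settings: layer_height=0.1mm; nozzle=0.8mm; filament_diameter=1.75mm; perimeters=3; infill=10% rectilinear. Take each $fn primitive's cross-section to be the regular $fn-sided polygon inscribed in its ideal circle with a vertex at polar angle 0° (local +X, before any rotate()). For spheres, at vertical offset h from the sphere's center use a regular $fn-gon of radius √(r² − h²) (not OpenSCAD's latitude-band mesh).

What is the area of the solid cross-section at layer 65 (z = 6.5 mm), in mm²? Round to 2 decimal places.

301.74 mm²

At z = 6.5 mm: the cylinder is not intersected at this z (z outside [0, 5]); the cylinder at (16, 12.5): section is a regular 24-gon, circumradius r=6 (area = (24/2)·6.000²·sin(360°/24) = 111.81 mm²); the r=10.5 sphere at (7.5, 9) slices to a regular 24-gon of circumradius 8.617 (√(r²−h²) with h=6 from center) (area = (24/2)·8.617²·sin(360°/24) = 230.61 mm²); Taking the union: the regions partially overlap — summed areas 342.42 mm² minus the doubly-counted overlap 40.68 mm² gives 301.74 mm² — area = 301.74 mm². Overall, the cross-section is a single solid region. Net area = 301.74 mm².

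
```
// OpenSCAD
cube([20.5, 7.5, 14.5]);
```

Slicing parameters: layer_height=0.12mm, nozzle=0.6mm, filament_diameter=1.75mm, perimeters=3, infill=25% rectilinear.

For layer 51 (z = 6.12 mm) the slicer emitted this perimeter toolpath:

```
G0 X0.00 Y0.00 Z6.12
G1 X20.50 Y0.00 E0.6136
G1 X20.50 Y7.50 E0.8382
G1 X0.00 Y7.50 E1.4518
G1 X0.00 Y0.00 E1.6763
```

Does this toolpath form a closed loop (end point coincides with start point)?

Start point (G0): (0.00, 0.00). End point (last G1): the path returns to the start — closed.

yes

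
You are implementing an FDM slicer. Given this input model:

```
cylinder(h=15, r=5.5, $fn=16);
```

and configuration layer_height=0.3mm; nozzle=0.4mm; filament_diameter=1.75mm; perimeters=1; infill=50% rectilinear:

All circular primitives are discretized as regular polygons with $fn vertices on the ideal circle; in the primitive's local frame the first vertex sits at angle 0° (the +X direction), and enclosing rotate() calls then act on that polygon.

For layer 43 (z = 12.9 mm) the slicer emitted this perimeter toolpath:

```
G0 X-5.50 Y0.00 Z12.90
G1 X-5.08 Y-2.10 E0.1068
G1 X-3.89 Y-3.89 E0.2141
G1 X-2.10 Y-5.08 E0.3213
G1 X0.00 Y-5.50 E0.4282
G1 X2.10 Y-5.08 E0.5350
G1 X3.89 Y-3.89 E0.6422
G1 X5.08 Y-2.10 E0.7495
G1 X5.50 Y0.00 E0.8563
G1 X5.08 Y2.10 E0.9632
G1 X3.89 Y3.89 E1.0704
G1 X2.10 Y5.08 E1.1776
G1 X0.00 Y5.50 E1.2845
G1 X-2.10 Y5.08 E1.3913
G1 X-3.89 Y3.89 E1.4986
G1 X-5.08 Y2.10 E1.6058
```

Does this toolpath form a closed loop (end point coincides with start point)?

Start point (G0): (-5.50, 0.00). End point (last G1): the path does not return to the start — open.

no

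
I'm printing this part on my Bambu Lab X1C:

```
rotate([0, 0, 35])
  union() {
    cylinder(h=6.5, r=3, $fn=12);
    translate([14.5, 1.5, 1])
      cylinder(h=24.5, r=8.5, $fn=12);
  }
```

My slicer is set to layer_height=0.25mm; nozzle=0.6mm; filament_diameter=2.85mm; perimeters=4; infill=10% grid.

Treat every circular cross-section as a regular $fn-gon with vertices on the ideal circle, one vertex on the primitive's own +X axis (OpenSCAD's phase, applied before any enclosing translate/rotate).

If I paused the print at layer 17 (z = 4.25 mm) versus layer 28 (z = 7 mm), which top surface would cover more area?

layer 17 (z = 4.25 mm)

Layer 17 (z = 4.25): the r=3 cylinder gives a regular 12-gon of circumradius 3 (constant along its height) (area = (12/2)·3.000²·sin(360°/12) = 27.00 mm²); the r=8.5 cylinder at (14.5, 1.5) contributes a regular 12-gon of circumradius 8.5 (area = (12/2)·8.500²·sin(360°/12) = 216.75 mm²); Combining (union): the 2 present regions are separate (no shared area or edge), so areas and boundary lengths simply add and each stays a separate island — area = 243.75 mm²; (rotated 35° about Z; rotation is an isometry so areas/perimeters/island counts are preserved). So its area = 243.75 mm². Layer 28 (z = 7): the cylinder is absent (z outside [0, 6.5]); the r=8.5 cylinder at (14.5, 1.5) gives a regular 12-gon of circumradius 8.5 (constant along its height) (area = (12/2)·8.500²·sin(360°/12) = 216.75 mm²); Taking the union: only the r=8.5 cylinder at (14.5, 1.5) is present, so the union is just that shape — area = 216.75 mm²; (whole slice rotated 35° about Z — lengths, areas and connectivity unchanged). So its area = 216.75 mm². Layer 17 is larger (243.75 vs 216.75 mm²).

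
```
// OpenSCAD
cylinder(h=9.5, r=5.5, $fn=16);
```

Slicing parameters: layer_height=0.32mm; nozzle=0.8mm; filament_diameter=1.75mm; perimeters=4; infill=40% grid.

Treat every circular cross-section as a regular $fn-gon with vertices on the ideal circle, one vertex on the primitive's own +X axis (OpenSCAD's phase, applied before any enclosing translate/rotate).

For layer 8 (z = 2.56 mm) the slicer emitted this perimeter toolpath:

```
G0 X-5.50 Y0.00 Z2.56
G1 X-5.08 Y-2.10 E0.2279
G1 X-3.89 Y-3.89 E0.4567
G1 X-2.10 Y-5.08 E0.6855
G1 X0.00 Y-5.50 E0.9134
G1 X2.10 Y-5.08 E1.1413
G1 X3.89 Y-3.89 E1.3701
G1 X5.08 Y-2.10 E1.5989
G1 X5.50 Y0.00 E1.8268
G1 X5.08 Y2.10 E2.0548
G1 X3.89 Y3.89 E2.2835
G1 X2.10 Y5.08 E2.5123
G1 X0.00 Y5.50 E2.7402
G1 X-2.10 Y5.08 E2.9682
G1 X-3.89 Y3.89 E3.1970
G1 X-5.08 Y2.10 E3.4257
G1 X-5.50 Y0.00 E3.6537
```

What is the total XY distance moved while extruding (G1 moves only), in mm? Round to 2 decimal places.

34.33 mm

Sum the Euclidean lengths of each G1 segment: total = 34.33 mm.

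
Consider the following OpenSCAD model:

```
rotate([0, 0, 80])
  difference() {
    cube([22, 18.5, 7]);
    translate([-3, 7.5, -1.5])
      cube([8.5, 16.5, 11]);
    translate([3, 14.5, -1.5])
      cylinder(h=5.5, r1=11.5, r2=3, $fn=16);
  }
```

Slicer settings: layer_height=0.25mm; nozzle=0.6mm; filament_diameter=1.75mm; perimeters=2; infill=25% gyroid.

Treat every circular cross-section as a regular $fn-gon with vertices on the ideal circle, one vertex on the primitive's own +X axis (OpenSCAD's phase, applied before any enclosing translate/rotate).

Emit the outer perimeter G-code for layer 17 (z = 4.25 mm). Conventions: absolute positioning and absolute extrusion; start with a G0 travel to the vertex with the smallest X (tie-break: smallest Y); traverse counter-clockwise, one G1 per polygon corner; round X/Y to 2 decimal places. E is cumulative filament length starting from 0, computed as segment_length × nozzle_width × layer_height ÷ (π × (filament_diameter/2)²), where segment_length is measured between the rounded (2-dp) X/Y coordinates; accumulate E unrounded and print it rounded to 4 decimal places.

G0 X-17.26 Y8.63 Z4.25
G1 X-6.43 Y6.72 E0.6858
G1 X-7.39 Y1.30 E1.0291
G1 X0.00 Y0.00 E1.4970
G1 X3.82 Y21.67 E2.8693
G1 X-14.40 Y24.88 E4.0230
G1 X-17.26 Y8.63 E5.0520

At z = 4.25 mm: the cube is present — its section is the full 22×18.5 rectangle; the cube at (-3, 7.5) is present — its section is the full 8.5×16.5 rectangle; the cone at (3, 14.5) is not intersected at this z (z outside [-1.5, 4]); Taking the first minus the rest: starting from the 22×18.5 cube, the 8.5×16.5 cube at (-3, 7.5) partially overlaps it — only the 60.50 mm² overlap (of its 140.25 mm²) is removed, clipping the outline — 1 connected region; (rotated 80° about Z; rotation is an isometry so areas/perimeters/island counts are preserved). The outline is a single polygon with 6 vertices. Extrusion per mm of travel: 0.6 × 0.25 / (π × 0.875²) = 0.062363. Accumulating E over each segment gives final E = 5.0520.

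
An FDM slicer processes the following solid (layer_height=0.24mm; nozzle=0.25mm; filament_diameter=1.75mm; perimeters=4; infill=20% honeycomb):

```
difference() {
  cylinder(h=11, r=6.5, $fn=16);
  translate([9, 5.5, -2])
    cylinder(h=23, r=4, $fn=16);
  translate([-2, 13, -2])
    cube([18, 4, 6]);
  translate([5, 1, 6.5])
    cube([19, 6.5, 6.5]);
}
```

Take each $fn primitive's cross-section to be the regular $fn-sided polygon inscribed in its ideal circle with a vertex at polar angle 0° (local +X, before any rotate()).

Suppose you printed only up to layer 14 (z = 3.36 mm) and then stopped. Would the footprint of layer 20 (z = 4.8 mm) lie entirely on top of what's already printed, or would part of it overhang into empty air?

entirely on top

Compare the two slices. At z = 3.36: the r=6.5 cylinder contributes a regular 16-gon of circumradius 6.5 (area = (16/2)·6.500²·sin(360°/16) = 129.35 mm²); the r=4 cylinder at (9, 5.5) gives a regular 16-gon of circumradius 4 (constant along its height) (area = (16/2)·4.000²·sin(360°/16) = 48.98 mm²); the cube at (-2, 13) (footprint 18×4) is included at this height (area 72.00 mm²); the cube at (5, 1) is absent (z outside [6.5, 13]); After the difference (first − rest): starting from the r=6.5 cylinder (129.35 mm²), the r=4 cylinder at (9, 5.5) misses the remaining region (no effect); the 18×4 cube at (-2, 13) misses the remaining region (no effect) — area = 129.35 mm². At z = 4.8: the r=6.5 cylinder gives a regular 16-gon of circumradius 6.5 (constant along its height) (area = (16/2)·6.500²·sin(360°/16) = 129.35 mm²); the cylinder at (9, 5.5): section is a regular 16-gon, circumradius r=4 (area = (16/2)·4.000²·sin(360°/16) = 48.98 mm²); the cube at (-2, 13) is not intersected at this z (z outside [-2, 4]); the cube at (5, 1) is absent (z outside [6.5, 13]); After the difference (first − rest): starting from the r=6.5 cylinder (129.35 mm²), the r=4 cylinder at (9, 5.5) misses the remaining region (no effect) — area = 129.35 mm². Checking containment: the cross-section at z = 4.8 is a subset of the cross-section at z = 3.36.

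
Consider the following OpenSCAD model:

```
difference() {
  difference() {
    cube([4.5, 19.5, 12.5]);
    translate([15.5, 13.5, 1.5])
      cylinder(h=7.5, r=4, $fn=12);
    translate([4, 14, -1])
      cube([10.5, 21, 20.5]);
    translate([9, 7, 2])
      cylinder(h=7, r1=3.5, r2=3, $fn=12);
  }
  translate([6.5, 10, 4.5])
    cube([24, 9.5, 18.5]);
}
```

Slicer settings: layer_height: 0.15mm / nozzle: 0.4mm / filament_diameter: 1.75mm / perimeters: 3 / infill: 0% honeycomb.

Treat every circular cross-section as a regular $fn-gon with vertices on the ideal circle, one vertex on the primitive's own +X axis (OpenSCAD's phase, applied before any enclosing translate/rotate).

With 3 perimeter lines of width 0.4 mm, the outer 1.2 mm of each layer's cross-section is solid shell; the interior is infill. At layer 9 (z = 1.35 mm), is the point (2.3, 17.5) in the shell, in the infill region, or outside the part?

infill

At z = 1.35 mm: the 4.5×19.5 cube contributes its full rectangle; the cylinder at (15.5, 13.5) is not intersected at this z (z outside [1.5, 9]); the cube at (4, 14) (footprint 10.5×21) is included at this height; the cone at (9, 7) is absent (z outside [2, 9]); After the difference (first − rest): starting from the 4.5×19.5 cube, the 10.5×21 cube at (4, 14) partially overlaps it — only the 2.75 mm² overlap (of its 220.50 mm²) is removed, clipping the outline — 1 connected region; the cube at (6.5, 10) is not intersected at this z (z outside [4.5, 23]); Subtracting the remaining from the first: none of the subtracted shapes is present at this height, so that combined region is unchanged — 1 connected region. Overall, the cross-section is a single solid region. The nearest boundary edge runs (4.00, 19.50)→(4.00, 14.00); distance from the point to it = 1.70 mm. The point is inside the cross-section and 1.70 mm from the nearest boundary — more than the 1.2 mm shell width (3 × 0.4), so it's in the infill interior.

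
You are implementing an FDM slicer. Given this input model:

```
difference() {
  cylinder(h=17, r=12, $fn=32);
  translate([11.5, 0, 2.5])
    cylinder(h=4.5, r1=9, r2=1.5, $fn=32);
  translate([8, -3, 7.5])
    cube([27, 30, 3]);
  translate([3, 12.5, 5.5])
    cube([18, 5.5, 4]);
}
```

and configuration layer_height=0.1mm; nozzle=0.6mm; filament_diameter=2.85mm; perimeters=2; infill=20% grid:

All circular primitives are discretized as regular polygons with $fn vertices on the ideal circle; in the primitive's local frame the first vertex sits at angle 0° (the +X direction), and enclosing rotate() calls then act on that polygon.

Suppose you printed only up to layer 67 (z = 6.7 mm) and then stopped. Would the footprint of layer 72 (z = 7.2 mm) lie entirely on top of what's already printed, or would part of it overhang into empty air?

part overhangs

Compare the two slices. At z = 6.7: the r=12 cylinder contributes a regular 32-gon of circumradius 12 (area = (32/2)·12.000²·sin(360°/32) = 449.49 mm²); the cone at (11.5, 0) (r1=9→r2=1.5) has section circumradius 2.000 here — a regular 32-gon (area = (32/2)·2.000²·sin(360°/32) = 12.49 mm²); the cube at (8, -3) does not reach this height (z outside [7.5, 10.5]); the cube at (3, 12.5) (footprint 18×5.5) is included at this height (area 99.00 mm²); Subtracting the remaining from the first: starting from the r=12 cylinder (449.49 mm²), the cone at (11.5, 0) partially overlaps it — only the 7.84 mm² overlap (of its 12.49 mm²) is removed, clipping the outline; the 18×5.5 cube at (3, 12.5) misses the remaining region (no effect) — area = 441.65 mm². At z = 7.2: the r=12 cylinder gives a regular 32-gon of circumradius 12 (constant along its height) (area = (32/2)·12.000²·sin(360°/32) = 449.49 mm²); the cone at (11.5, 0) is absent (z outside [2.5, 7]); the cube at (8, -3) is not intersected at this z (z outside [7.5, 10.5]); the cube at (3, 12.5) is present — its section is the full 18×5.5 rectangle (area 99.00 mm²); Subtracting the remaining from the first: starting from the r=12 cylinder (449.49 mm²), the 18×5.5 cube at (3, 12.5) misses the remaining region (no effect) — area = 449.49 mm². Checking containment: at z = 7.2 the cross-section extends beyond the z = 6.7 cross-section by about 7.84 mm².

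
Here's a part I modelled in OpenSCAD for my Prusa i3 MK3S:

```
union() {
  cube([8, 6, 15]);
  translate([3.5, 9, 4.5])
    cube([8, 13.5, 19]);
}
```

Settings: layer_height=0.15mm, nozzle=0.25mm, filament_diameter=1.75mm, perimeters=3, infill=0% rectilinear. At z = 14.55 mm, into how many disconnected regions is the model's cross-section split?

2

At z = 14.55 mm: the 8×6 cube contributes its full rectangle; the cube at (3.5, 9) is present — its section is the full 8×13.5 rectangle; Merging all regions: the 2 present regions are separate (no shared area or edge), so areas and boundary lengths simply add and each stays a separate island — 2 connected regions. The result has 2 disconnected regions.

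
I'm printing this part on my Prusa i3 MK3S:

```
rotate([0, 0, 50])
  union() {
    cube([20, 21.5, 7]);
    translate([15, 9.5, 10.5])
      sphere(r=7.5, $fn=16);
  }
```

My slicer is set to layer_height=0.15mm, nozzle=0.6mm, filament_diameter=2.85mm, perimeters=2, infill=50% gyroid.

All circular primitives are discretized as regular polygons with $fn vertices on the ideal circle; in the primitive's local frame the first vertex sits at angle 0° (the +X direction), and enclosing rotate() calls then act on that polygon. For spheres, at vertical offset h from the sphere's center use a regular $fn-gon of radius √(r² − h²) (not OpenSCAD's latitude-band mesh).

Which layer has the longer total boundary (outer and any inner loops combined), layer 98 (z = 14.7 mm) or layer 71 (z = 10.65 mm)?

Layer 98 (z = 14.7): the cube is not intersected at this z (z outside [0, 7]); the r=7.5 sphere at (15, 9.5) slices to a regular 16-gon of circumradius 6.214 (√(r²−h²) with h=4.2 from center) (perimeter = 2·16·6.214·sin(180°/16) = 38.79 mm); Merging all regions: only the r=7.5 sphere at (15, 9.5) is present, so the union is just that shape — boundary = 38.79 mm; (whole slice rotated 50° about Z — lengths, areas and connectivity unchanged). So its perimeter = 38.79 mm. Layer 71 (z = 10.65): the cube does not reach this height (z outside [0, 7]); the r=7.5 sphere at (15, 9.5) contributes a regular 16-gon of circumradius √(7.5²−0.15²) = 7.498 (perimeter = 2·16·7.498·sin(180°/16) = 46.81 mm); Combining (union): only the r=7.5 sphere at (15, 9.5) is present, so the union is just that shape — boundary = 46.81 mm; (rotated 50° about Z; rotation is an isometry so areas/perimeters/island counts are preserved). So its perimeter = 46.81 mm. Layer 71 is larger (46.81 vs 38.79 mm).

layer 71 (z = 10.65 mm)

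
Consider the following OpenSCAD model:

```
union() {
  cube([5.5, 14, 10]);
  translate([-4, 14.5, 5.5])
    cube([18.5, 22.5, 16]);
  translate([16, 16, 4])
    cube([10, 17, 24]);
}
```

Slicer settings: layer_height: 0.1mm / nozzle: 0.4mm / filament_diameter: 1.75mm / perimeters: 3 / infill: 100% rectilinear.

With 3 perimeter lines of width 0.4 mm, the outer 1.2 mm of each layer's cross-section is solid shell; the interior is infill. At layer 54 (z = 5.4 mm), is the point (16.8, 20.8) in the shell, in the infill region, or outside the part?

shell

At z = 5.4 mm: the cube is present — its section is the full 5.5×14 rectangle; the cube at (-4, 14.5) is absent (z outside [5.5, 21.5]); the 10×17 cube at (16, 16) contributes its full rectangle; Taking the union: the 2 present regions are separate (no shared area or edge), so areas and boundary lengths simply add and each stays a separate island — 2 connected regions. Overall, the cross-section has 2 separate islands. The nearest boundary edge runs (16.00, 16.00)→(16.00, 33.00); distance from the point to it = 0.80 mm. (Shell/infill is judged within the island containing the point — the largest one.) The point is inside the cross-section, 0.80 mm from the nearest boundary — within the 1.2 mm shell band (3 × 0.4).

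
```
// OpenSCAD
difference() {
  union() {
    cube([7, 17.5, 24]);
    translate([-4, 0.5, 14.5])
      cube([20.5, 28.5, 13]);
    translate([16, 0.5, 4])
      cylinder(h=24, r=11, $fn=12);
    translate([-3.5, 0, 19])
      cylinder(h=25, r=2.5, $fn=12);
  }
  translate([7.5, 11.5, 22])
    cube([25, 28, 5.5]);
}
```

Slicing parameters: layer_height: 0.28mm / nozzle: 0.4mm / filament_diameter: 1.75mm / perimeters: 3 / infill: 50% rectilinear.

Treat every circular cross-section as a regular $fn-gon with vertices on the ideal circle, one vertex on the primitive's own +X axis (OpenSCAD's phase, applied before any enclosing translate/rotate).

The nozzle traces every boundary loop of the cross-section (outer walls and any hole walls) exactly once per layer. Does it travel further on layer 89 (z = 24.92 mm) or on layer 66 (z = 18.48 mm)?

Layer 89 (z = 24.92): the cube is absent (z outside [0, 24]); the 20.5×28.5 cube at (-4, 0.5) contributes its full rectangle (perimeter 98.00 mm); the r=11 cylinder at (16, 0.5) gives a regular 12-gon of circumradius 11 (constant along its height) (perimeter = 2·12·11.000·sin(180°/12) = 68.33 mm); the r=2.5 cylinder at (-3.5, 0) gives a regular 12-gon of circumradius 2.5 (constant along its height) (perimeter = 2·12·2.500·sin(180°/12) = 15.53 mm); Merging all regions: the regions partially overlap (shared area 100.65 mm²), so the edge portions inside another operand are dropped and the merged outline is re-measured after clipping — boundary = 133.28 mm; the cube at (7.5, 11.5) is present — its section is the full 25×28 rectangle (perimeter 106.00 mm); Taking the first minus the rest: starting from that combined region, the 25×28 cube at (7.5, 11.5) partially overlaps it — only the 157.50 mm² overlap (of its 700.00 mm²) is removed, clipping the outline — boundary = 133.28 mm. So its perimeter = 133.28 mm. Layer 66 (z = 18.48): the cube (footprint 7×17.5) is included at this height (perimeter 49.00 mm); the cube at (-4, 0.5) is present — its section is the full 20.5×28.5 rectangle (perimeter 98.00 mm); the r=11 cylinder at (16, 0.5) gives a regular 12-gon of circumradius 11 (constant along its height) (perimeter = 2·12·11.000·sin(180°/12) = 68.33 mm); the cylinder at (-3.5, 0) does not reach this height (z outside [19, 44]); Merging all regions: the regions partially overlap (shared area 216.18 mm²), so the edge portions inside another operand are dropped and the merged outline is re-measured after clipping — boundary = 126.48 mm; the cube at (7.5, 11.5) does not reach this height (z outside [22, 27.5]); After the difference (first − rest): none of the subtracted shapes is present at this height, so the result so far is unchanged — boundary = 126.48 mm. So its perimeter = 126.48 mm. Layer 89 is larger (133.28 vs 126.48 mm).

layer 89 (z = 24.92 mm)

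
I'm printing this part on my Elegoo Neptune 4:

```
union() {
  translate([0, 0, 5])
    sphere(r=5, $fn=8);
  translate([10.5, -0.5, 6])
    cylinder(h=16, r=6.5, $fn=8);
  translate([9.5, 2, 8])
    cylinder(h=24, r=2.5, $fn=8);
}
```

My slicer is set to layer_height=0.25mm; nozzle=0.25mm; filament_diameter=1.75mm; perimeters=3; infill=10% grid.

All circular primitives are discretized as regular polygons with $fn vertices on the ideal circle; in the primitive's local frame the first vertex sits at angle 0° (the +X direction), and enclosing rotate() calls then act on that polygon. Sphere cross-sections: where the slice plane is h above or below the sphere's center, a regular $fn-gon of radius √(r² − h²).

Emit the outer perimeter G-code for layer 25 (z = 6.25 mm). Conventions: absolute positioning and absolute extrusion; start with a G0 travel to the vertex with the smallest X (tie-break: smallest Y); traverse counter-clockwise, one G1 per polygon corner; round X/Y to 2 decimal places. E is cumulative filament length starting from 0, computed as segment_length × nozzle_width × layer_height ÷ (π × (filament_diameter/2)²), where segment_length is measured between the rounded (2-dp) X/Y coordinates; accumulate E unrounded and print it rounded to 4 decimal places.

G0 X-4.84 Y0.00 Z6.25
G1 X-3.42 Y-3.42 E0.0962
G1 X0.00 Y-4.84 E0.1924
G1 X3.42 Y-3.42 E0.2887
G1 X4.32 Y-1.27 E0.3492
G1 X5.90 Y-5.10 E0.4569
G1 X10.50 Y-7.00 E0.5862
G1 X15.10 Y-5.10 E0.7155
G1 X17.00 Y-0.50 E0.8449
G1 X15.10 Y4.10 E0.9742
G1 X10.50 Y6.00 E1.1035
G1 X5.90 Y4.10 E1.2328
G1 X4.52 Y0.77 E1.3265
G1 X3.42 Y3.42 E1.4010
G1 X0.00 Y4.84 E1.4973
G1 X-3.42 Y3.42 E1.5935
G1 X-4.84 Y0.00 E1.6897

At z = 6.25 mm: the sphere: section is a regular 8-gon, circumradius = √(r²−h²) = √(5²−1.25²) = 4.841; the cylinder at (10.5, -0.5): section is a regular 8-gon, circumradius r=6.5; the cylinder at (9.5, 2) does not reach this height (z outside [8, 32]); Taking the union: the regions partially overlap (shared area 0.80 mm²), so overlapping operands fuse into one piece — 1 connected region. The outline is a single polygon with 16 vertices. Extrusion per mm of travel: 0.25 × 0.25 / (π × 0.875²) = 0.025984. Accumulating E over each segment gives final E = 1.6897.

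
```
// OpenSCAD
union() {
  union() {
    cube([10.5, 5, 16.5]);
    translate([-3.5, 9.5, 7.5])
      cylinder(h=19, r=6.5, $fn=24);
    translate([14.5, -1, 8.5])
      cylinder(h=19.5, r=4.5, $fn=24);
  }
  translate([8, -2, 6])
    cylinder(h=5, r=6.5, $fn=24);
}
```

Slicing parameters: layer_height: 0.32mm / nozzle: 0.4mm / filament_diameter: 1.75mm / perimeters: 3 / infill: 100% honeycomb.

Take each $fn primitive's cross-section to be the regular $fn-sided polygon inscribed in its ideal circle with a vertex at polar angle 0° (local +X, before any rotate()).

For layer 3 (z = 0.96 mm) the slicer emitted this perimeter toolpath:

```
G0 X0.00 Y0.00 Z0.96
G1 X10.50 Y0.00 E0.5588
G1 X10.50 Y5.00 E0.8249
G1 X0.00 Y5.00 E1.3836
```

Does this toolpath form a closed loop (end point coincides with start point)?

no

Start point (G0): (0.00, 0.00). End point (last G1): the path does not return to the start — open.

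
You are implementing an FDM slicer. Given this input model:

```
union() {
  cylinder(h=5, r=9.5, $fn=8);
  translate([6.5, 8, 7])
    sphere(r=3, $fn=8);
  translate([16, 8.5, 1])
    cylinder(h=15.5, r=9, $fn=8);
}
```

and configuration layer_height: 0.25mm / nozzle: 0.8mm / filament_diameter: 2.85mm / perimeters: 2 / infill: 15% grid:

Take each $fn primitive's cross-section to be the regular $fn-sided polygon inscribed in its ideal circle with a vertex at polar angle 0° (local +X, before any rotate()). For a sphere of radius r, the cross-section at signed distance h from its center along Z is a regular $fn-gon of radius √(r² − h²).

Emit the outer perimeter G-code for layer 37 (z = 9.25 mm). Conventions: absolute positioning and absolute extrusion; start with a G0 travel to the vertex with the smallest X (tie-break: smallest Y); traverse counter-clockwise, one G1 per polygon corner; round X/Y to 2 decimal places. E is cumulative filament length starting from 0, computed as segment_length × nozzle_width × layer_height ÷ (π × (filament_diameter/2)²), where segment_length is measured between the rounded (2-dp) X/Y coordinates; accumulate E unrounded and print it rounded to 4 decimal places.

At z = 9.25 mm: the cylinder is absent (z outside [0, 5]); the r=3 sphere at (6.5, 8) contributes a regular 8-gon of circumradius √(3²−2.25²) = 1.984; the r=9 cylinder at (16, 8.5) gives a regular 8-gon of circumradius 9 (constant along its height); Taking the union: the regions partially overlap (shared area 2.48 mm²), so overlapping operands fuse into one piece — 1 connected region. The outline is a single polygon with 14 vertices. Extrusion per mm of travel: 0.8 × 0.25 / (π × 1.425²) = 0.031351. Accumulating E over each segment gives final E = 1.8909.

G0 X4.52 Y8.00 Z9.25
G1 X5.10 Y6.60 E0.0475
G1 X6.50 Y6.02 E0.0950
G1 X7.81 Y6.56 E0.1394
G1 X9.64 Y2.14 E0.2894
G1 X16.00 Y-0.50 E0.5053
G1 X22.36 Y2.14 E0.7212
G1 X25.00 Y8.50 E0.9371
G1 X22.36 Y14.86 E1.1530
G1 X16.00 Y17.50 E1.3689
G1 X9.64 Y14.86 E1.5847
G1 X7.45 Y9.59 E1.7637
G1 X6.50 Y9.98 E1.7959
G1 X5.10 Y9.40 E1.8434
G1 X4.52 Y8.00 E1.8909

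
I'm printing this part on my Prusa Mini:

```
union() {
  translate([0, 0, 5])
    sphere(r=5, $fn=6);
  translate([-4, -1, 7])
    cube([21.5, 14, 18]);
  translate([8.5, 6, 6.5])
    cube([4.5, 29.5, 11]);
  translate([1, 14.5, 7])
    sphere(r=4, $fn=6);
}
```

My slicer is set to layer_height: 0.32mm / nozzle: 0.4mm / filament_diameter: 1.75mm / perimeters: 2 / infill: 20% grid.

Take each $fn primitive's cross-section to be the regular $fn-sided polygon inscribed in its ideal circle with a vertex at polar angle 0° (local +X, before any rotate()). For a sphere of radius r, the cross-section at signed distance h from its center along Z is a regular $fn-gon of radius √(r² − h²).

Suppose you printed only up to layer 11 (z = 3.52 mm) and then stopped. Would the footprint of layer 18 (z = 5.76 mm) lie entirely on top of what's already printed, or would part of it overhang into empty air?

part overhangs

Compare the two slices. At z = 3.52: the r=5 sphere contributes a regular 6-gon of circumradius √(5²−1.48²) = 4.776 (area = (6/2)·4.776²·sin(360°/6) = 59.26 mm²); the cube at (-4, -1) is absent (z outside [7, 25]); the cube at (8.5, 6) does not reach this height (z outside [6.5, 17.5]); the r=4 sphere at (1, 14.5) slices to a regular 6-gon of circumradius 1.972 (√(r²−h²) with h=3.48 from center) (area = (6/2)·1.972²·sin(360°/6) = 10.11 mm²); Taking the union: the 2 present regions are separate (no shared area or edge), so areas and boundary lengths simply add and each stays a separate island — area = 69.37 mm². At z = 5.76: the sphere: section is a regular 6-gon, circumradius = √(r²−h²) = √(5²−0.76²) = 4.942 (area = (6/2)·4.942²·sin(360°/6) = 63.45 mm²); the cube at (-4, -1) is absent (z outside [7, 25]); the cube at (8.5, 6) is not intersected at this z (z outside [6.5, 17.5]); the r=4 sphere at (1, 14.5) slices to a regular 6-gon of circumradius 3.803 (√(r²−h²) with h=1.24 from center) (area = (6/2)·3.803²·sin(360°/6) = 37.57 mm²); Combining (union): the 2 present regions are separate (no shared area or edge), so areas and boundary lengths simply add and each stays a separate island — area = 101.03 mm². Checking containment: at z = 5.76 the cross-section extends beyond the z = 3.52 cross-section by about 31.66 mm².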